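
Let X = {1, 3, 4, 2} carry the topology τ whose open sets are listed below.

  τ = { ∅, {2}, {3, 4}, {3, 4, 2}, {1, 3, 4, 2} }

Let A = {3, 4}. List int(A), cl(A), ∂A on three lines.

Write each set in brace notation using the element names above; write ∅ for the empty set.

int(A) = {3, 4}
cl(A)  = {1, 3, 4}
∂A     = {1}

open subsets of A: ∅, {3, 4}; so int(A) = {3, 4}
closure: X∖int(X∖A) = X∖{2} = {1, 3, 4}
∂A = {1, 3, 4} minus {3, 4} = {1}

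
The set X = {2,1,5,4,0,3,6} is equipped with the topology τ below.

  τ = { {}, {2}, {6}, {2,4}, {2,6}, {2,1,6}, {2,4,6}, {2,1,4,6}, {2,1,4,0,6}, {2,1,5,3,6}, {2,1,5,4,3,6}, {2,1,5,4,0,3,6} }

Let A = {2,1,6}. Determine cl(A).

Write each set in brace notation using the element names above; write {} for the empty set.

{2,1,5,4,0,3,6}

cl via duality: int({5,4,0,3}) = {}, so X∖{} = {2,1,5,4,0,3,6}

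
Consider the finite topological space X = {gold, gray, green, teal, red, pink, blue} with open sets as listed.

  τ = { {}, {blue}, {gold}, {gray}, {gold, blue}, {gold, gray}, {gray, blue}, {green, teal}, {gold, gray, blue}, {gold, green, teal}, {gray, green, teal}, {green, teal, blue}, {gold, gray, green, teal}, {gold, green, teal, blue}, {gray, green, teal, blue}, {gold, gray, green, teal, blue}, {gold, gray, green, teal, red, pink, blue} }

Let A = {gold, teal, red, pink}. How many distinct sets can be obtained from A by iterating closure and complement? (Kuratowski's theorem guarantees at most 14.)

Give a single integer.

cl via duality: int({gray, green, blue}) = {gray, blue}, so X∖{gray, blue} = {gold, green, teal, red, pink}
Write k for closure, c for complement:
  1. A     = {gold, teal, red, pink}
  2. kA    = {gold, green, teal, red, pink}
  3. cA    = {gray, green, blue}
  4. ckA   = {gray, blue}
  5. kcA   = {gray, green, teal, red, pink, blue}
  6. kckA  = {gray, red, pink, blue}
  7. ckcA  = {gold}
  8. ckckA = {gold, green, teal}
  9. kckcA = {gold, red, pink}
  10. ckckcA = {gray, green, teal, blue}
applying k or c yields no new set

10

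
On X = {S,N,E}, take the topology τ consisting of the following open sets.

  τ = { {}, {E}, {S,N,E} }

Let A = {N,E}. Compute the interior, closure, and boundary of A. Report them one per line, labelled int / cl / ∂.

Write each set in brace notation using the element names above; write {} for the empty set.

interior: largest open inside A is {E} (from {}, {E})
cl via duality: int({S}) = {}, so X∖{} = {S,N,E}
cl∖int = {S,N}

int(A) = {E}
cl(A)  = {S,N,E}
∂A     = {S,N}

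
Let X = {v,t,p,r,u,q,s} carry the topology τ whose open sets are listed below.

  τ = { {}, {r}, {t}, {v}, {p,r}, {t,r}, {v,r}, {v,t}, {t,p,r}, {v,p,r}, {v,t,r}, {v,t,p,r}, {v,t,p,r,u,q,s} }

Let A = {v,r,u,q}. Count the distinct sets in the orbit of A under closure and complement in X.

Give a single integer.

complement {t,p,s}; its interior {t}; cl(A) = X∖{t} = {v,p,r,u,q,s}
With k = closure, c = complement:
  1. A     = {v,r,u,q}
  2. kA    = {v,p,r,u,q,s}
  3. cA    = {t,p,s}
  4. ckA   = {t}
  5. kcA   = {t,p,u,q,s}
  6. kckA  = {t,u,q,s}
  7. ckcA  = {v,r}
  8. ckckA = {v,p,r}
k, c of each give nothing new

8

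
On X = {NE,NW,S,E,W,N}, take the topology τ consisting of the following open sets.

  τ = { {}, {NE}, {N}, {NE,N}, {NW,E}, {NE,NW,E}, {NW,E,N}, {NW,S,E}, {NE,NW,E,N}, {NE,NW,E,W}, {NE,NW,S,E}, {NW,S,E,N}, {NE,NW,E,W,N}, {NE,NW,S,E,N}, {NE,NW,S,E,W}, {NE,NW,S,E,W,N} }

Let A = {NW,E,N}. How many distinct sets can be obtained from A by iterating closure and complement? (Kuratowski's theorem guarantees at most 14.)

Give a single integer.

X∖A={NE,S,W}, int(X∖A)={NE}, hence cl(A)={NW,S,E,W,N}
Orbit (k=closure, c=complement):
  1. A     = {NW,E,N}
  2. kA    = {NW,S,E,W,N}
  3. cA    = {NE,S,W}
  4. ckA   = {NE}
  5. kckA  = {NE,W}
  6. ckckA = {NW,S,E,N}
(closed under both — stop)

6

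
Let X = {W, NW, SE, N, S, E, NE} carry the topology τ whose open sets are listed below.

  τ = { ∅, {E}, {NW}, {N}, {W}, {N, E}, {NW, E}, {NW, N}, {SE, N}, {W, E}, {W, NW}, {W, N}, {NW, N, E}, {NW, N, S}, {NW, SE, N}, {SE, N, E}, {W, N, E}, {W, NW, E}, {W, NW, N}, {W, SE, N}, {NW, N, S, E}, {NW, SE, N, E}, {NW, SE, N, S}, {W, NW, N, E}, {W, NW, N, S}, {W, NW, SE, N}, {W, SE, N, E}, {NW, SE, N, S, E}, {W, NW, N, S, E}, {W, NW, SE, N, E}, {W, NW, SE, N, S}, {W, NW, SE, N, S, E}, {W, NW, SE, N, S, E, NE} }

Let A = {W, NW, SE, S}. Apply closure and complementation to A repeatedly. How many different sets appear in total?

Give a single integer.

8

closure: X∖int(X∖A) = X∖{N, E} = {W, NW, SE, S, NE}
Let k=closure and c=complement:
  1. A     = {W, NW, SE, S}
  2. kA    = {W, NW, SE, S, NE}
  3. cA    = {N, E, NE}
  4. ckA   = {N, E}
  5. kcA   = {SE, N, S, E, NE}
  6. ckcA  = {W, NW}
  7. kckcA = {W, NW, S, NE}
  8. ckckcA = {SE, N, E}
— saturated at 8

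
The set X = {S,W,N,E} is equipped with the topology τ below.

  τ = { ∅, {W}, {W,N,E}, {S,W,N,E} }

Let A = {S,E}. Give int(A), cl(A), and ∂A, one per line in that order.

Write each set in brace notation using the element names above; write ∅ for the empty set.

opens ⊆ A: ∅; union → int = ∅
complement {W,N}; its interior {W}; cl(A) = X∖{W} = {S,N,E}
boundary = {S,N,E} ∖ ∅ = {S,N,E}

int(A) = ∅
cl(A)  = {S,N,E}
∂A     = {S,N,E}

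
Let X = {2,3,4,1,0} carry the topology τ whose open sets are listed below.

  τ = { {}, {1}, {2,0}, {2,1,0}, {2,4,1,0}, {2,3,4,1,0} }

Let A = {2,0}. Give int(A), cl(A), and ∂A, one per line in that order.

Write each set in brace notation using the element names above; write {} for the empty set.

int(A) = {2,0}
cl(A)  = {2,3,4,0}
∂A     = {3,4}

open subsets of A: {}, {2,0}; so int(A) = {2,0}
closure: X∖int(X∖A) = X∖{1} = {2,3,4,0}
∂A = {2,3,4,0} minus {2,0} = {3,4}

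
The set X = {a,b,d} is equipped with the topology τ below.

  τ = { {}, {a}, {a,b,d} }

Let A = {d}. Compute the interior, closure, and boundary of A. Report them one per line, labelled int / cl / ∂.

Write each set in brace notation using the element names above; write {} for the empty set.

open subsets of A: {}; so int(A) = {}
closure: X∖int(X∖A) = X∖{a} = {b,d}
∂A = {b,d} minus {} = {b,d}

int(A) = {}
cl(A)  = {b,d}
∂A     = {b,d}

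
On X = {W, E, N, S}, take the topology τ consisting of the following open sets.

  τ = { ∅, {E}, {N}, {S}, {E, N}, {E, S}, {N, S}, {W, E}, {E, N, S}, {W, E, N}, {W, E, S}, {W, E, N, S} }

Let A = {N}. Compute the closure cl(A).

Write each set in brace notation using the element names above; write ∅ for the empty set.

closure: X∖int(X∖A) = X∖{W, E, S} = {N}

{N}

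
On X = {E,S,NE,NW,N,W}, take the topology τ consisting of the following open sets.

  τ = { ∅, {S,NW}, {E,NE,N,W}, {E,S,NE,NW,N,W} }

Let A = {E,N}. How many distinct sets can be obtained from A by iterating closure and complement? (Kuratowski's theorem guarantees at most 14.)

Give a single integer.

6

complement {S,NE,NW,W}; its interior {S,NW}; cl(A) = X∖{S,NW} = {E,NE,N,W}
With k = closure, c = complement:
  1. A     = {E,N}
  2. kA    = {E,NE,N,W}
  3. cA    = {S,NE,NW,W}
  4. ckA   = {S,NW}
  5. kcA   = {E,S,NE,NW,N,W}
  6. ckcA  = ∅
k, c of each give nothing new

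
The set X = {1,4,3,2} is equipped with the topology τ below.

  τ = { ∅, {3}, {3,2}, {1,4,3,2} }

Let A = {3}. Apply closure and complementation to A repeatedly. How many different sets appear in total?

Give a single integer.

cl via duality: int({1,4,2}) = ∅, so X∖∅ = {1,4,3,2}
Write k for closure, c for complement:
  1. A     = {3}
  2. kA    = {1,4,3,2}
  3. cA    = {1,4,2}
  4. ckA   = ∅
applying k or c yields no new set

4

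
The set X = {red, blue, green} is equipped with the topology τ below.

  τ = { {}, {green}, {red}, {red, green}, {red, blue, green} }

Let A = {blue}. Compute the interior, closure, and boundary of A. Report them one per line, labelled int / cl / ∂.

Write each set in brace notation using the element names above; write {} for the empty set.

interior: largest open inside A is {} (from {})
cl via duality: int({red, green}) = {red, green}, so X∖{red, green} = {blue}
cl∖int = {blue}

int(A) = {}
cl(A)  = {blue}
∂A     = {blue}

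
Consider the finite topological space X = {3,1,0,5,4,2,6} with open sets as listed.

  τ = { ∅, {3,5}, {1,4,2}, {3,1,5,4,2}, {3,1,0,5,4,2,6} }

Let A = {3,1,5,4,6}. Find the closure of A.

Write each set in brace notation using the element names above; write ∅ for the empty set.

X∖A={0,2}, int(X∖A)=∅, hence cl(A)={3,1,0,5,4,2,6}

{3,1,0,5,4,2,6}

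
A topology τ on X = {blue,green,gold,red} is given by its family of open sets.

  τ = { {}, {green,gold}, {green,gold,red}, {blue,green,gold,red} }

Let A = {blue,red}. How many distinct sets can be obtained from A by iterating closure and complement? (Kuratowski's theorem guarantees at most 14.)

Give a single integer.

complement {green,gold}; its interior {green,gold}; cl(A) = X∖{green,gold} = {blue,red}
With k = closure, c = complement:
  1. A     = {blue,red}
  2. cA    = {green,gold}
  3. kcA   = {blue,green,gold,red}
  4. ckcA  = {}
k, c of each give nothing new

4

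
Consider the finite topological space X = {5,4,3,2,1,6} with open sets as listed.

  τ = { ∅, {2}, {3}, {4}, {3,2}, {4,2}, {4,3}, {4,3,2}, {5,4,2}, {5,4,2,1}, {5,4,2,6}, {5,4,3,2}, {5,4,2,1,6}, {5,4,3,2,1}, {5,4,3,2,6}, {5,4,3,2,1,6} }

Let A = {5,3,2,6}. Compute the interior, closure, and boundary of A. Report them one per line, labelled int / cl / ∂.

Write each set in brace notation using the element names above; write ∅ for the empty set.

int(A) = {3,2}
cl(A)  = {5,3,2,1,6}
∂A     = {5,1,6}

open subsets of A: ∅, {2}, {3}, {3,2}; so int(A) = {3,2}
closure: X∖int(X∖A) = X∖{4} = {5,3,2,1,6}
∂A = {5,3,2,1,6} minus {3,2} = {5,1,6}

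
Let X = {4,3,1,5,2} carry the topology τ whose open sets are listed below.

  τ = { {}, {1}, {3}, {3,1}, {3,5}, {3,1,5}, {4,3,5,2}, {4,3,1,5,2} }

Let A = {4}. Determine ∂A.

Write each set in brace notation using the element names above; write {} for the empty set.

opens ⊆ A: {}; union → int = {}
complement {3,1,5,2}; its interior {3,1,5}; cl(A) = X∖{3,1,5} = {4,2}
boundary = {4,2} ∖ {} = {4,2}

{4,2}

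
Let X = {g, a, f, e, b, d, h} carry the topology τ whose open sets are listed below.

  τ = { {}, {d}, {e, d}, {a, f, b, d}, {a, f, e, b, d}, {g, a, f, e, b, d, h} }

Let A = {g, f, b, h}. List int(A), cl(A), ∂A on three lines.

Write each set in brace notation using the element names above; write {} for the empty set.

int(A) = {}
cl(A)  = {g, a, f, b, h}
∂A     = {g, a, f, b, h}

U open, U⊆A: {}. int(A) = ⋃ = {}
X∖A={a, e, d}, int(X∖A)={e, d}, hence cl(A)={g, a, f, b, h}
∂A: remove int from cl → {g, a, f, b, h}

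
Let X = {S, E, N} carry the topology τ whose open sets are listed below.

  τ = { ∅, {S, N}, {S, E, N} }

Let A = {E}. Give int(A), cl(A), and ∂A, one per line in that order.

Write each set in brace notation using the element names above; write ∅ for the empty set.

U open, U⊆A: ∅. int(A) = ⋃ = ∅
X∖A={S, N}, int(X∖A)={S, N}, hence cl(A)={E}
∂A: remove int from cl → {E}

int(A) = ∅
cl(A)  = {E}
∂A     = {E}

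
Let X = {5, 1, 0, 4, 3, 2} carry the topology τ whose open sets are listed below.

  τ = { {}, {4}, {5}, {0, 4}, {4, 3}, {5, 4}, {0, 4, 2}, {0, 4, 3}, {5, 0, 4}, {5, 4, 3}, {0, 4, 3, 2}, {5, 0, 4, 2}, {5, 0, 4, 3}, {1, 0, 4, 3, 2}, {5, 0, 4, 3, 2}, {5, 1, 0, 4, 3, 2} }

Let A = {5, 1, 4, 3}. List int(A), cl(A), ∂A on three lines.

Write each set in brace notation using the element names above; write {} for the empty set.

open subsets of A: {}, {4}, {5}, {4, 3}, {5, 4}, {5, 4, 3}; so int(A) = {5, 4, 3}
closure: X∖int(X∖A) = X∖{} = {5, 1, 0, 4, 3, 2}
∂A = {5, 1, 0, 4, 3, 2} minus {5, 4, 3} = {1, 0, 2}

int(A) = {5, 4, 3}
cl(A)  = {5, 1, 0, 4, 3, 2}
∂A     = {1, 0, 2}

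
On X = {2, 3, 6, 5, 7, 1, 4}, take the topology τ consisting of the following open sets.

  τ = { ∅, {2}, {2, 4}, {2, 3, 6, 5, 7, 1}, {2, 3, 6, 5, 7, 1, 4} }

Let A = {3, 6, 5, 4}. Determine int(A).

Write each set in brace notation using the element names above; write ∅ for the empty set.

∅

interior: largest open inside A is ∅ (from ∅)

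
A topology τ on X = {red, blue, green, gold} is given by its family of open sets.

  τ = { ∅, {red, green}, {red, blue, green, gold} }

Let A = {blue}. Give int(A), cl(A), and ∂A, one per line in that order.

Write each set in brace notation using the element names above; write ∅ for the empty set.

interior: largest open inside A is ∅ (from ∅)
cl via duality: int({red, green, gold}) = {red, green}, so X∖{red, green} = {blue, gold}
cl∖int = {blue, gold}

int(A) = ∅
cl(A)  = {blue, gold}
∂A     = {blue, gold}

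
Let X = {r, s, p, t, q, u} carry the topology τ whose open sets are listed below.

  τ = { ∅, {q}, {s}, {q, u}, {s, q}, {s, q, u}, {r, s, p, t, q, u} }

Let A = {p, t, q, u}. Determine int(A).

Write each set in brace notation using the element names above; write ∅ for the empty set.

{q, u}

opens ⊆ A: ∅, {q}, {q, u}; union → int = {q, u}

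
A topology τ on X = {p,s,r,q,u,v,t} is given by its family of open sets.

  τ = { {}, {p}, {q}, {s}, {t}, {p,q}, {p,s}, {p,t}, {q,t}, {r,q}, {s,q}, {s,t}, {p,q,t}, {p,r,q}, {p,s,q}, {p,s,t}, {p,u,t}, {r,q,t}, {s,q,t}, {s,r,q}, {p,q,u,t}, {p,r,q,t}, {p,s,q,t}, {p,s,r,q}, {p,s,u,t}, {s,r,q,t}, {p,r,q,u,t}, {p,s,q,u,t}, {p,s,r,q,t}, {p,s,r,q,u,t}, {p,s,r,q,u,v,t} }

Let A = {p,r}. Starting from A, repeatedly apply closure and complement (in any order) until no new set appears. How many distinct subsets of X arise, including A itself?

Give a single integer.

cl via duality: int({s,q,u,v,t}) = {s,q,t}, so X∖{s,q,t} = {p,r,u,v}
Write k for closure, c for complement:
  1. A     = {p,r}
  2. kA    = {p,r,u,v}
  3. cA    = {s,q,u,v,t}
  4. ckA   = {s,q,t}
  5. kcA   = {s,r,q,u,v,t}
  6. ckcA  = {p}
  7. kckcA = {p,u,v}
  8. ckckcA = {s,r,q,t}
applying k or c yields no new set

8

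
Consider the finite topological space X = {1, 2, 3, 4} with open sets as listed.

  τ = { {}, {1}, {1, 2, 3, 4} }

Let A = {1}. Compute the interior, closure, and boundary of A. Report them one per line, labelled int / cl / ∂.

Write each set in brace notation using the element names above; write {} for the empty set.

int(A) = {1}
cl(A)  = {1, 2, 3, 4}
∂A     = {2, 3, 4}

interior: largest open inside A is {1} (from {}, {1})
cl via duality: int({2, 3, 4}) = {}, so X∖{} = {1, 2, 3, 4}
cl∖int = {2, 3, 4}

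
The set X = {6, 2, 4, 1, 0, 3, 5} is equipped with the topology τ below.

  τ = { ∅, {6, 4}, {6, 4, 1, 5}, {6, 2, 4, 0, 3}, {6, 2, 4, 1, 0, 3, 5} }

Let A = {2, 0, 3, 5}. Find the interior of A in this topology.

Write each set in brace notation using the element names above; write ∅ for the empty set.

∅

open subsets of A: ∅; so int(A) = ∅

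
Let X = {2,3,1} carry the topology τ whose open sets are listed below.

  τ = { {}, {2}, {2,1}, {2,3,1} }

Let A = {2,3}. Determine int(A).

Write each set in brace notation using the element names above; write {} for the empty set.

open subsets of A: {}, {2}; so int(A) = {2}

{2}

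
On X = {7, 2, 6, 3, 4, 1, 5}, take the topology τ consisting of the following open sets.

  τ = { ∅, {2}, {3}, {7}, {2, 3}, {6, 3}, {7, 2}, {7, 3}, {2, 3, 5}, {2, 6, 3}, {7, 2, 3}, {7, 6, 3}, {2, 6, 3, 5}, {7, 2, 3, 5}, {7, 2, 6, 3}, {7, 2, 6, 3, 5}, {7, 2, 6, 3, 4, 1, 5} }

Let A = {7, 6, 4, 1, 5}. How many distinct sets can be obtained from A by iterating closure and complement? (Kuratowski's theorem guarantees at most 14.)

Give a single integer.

6

complement {2, 3}; its interior {2, 3}; cl(A) = X∖{2, 3} = {7, 6, 4, 1, 5}
With k = closure, c = complement:
  1. A     = {7, 6, 4, 1, 5}
  2. cA    = {2, 3}
  3. kcA   = {2, 6, 3, 4, 1, 5}
  4. ckcA  = {7}
  5. kckcA = {7, 4, 1}
  6. ckckcA = {2, 6, 3, 5}
k, c of each give nothing new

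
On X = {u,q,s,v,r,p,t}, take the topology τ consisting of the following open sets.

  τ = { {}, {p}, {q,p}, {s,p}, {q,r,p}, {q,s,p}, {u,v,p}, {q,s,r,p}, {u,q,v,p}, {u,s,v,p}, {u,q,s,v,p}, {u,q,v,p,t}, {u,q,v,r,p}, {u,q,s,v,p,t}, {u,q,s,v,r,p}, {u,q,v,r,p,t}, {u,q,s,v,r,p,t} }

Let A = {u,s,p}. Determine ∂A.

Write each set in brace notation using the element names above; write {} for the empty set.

{u,q,v,r,t}

U open, U⊆A: {}, {p}, {s,p}. int(A) = ⋃ = {s,p}
X∖A={q,v,r,t}, int(X∖A)={}, hence cl(A)={u,q,s,v,r,p,t}
∂A: remove int from cl → {u,q,v,r,t}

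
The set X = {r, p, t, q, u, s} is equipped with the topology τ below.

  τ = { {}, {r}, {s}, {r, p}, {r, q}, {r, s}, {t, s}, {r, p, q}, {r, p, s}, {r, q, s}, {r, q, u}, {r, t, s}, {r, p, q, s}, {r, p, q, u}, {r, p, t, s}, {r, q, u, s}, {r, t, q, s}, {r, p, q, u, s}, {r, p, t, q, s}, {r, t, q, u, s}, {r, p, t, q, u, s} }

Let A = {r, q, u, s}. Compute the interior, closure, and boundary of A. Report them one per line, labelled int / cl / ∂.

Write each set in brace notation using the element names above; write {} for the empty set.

int(A) = {r, q, u, s}
cl(A)  = {r, p, t, q, u, s}
∂A     = {p, t}

U open, U⊆A: {}, {r}, {s}, {r, q}, {r, s}, {r, q, s}, {r, q, u}, {r, q, u, s}. int(A) = ⋃ = {r, q, u, s}
X∖A={p, t}, int(X∖A)={}, hence cl(A)={r, p, t, q, u, s}
∂A: remove int from cl → {p, t}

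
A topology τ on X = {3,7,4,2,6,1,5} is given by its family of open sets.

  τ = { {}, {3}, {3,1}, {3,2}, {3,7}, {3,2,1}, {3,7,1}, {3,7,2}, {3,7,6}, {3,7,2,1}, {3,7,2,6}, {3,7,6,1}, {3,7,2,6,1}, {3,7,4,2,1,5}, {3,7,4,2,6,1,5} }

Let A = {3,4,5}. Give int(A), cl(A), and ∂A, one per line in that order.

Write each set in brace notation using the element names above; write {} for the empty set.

interior: largest open inside A is {3} (from {}, {3})
cl via duality: int({7,2,6,1}) = {}, so X∖{} = {3,7,4,2,6,1,5}
cl∖int = {7,4,2,6,1,5}

int(A) = {3}
cl(A)  = {3,7,4,2,6,1,5}
∂A     = {7,4,2,6,1,5}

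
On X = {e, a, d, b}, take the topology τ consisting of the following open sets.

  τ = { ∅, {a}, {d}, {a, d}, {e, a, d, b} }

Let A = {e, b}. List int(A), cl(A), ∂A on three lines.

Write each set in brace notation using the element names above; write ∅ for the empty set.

U open, U⊆A: ∅. int(A) = ⋃ = ∅
X∖A={a, d}, int(X∖A)={a, d}, hence cl(A)={e, b}
∂A: remove int from cl → {e, b}

int(A) = ∅
cl(A)  = {e, b}
∂A     = {e, b}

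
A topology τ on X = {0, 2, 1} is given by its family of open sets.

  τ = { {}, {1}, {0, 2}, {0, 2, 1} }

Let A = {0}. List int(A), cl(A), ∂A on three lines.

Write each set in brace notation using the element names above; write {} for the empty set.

open subsets of A: {}; so int(A) = {}
closure: X∖int(X∖A) = X∖{1} = {0, 2}
∂A = {0, 2} minus {} = {0, 2}

int(A) = {}
cl(A)  = {0, 2}
∂A     = {0, 2}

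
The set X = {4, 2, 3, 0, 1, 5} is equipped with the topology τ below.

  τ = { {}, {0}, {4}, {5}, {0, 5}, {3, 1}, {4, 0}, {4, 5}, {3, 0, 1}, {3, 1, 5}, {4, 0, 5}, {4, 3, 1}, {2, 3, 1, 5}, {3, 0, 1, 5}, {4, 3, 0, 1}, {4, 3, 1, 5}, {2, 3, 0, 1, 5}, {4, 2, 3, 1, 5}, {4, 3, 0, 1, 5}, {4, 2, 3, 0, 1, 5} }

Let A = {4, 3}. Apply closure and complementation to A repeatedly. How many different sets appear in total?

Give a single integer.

8

X∖A={2, 0, 1, 5}, int(X∖A)={0, 5}, hence cl(A)={4, 2, 3, 1}
Orbit (k=closure, c=complement):
  1. A     = {4, 3}
  2. kA    = {4, 2, 3, 1}
  3. cA    = {2, 0, 1, 5}
  4. ckA   = {0, 5}
  5. kcA   = {2, 3, 0, 1, 5}
  6. kckA  = {2, 0, 5}
  7. ckcA  = {4}
  8. ckckA = {4, 3, 1}
(closed under both — stop)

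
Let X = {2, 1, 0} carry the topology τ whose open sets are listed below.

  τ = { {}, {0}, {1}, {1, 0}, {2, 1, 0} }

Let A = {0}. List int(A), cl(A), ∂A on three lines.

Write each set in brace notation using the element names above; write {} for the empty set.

int(A) = {0}
cl(A)  = {2, 0}
∂A     = {2}

U open, U⊆A: {}, {0}. int(A) = ⋃ = {0}
X∖A={2, 1}, int(X∖A)={1}, hence cl(A)={2, 0}
∂A: remove int from cl → {2}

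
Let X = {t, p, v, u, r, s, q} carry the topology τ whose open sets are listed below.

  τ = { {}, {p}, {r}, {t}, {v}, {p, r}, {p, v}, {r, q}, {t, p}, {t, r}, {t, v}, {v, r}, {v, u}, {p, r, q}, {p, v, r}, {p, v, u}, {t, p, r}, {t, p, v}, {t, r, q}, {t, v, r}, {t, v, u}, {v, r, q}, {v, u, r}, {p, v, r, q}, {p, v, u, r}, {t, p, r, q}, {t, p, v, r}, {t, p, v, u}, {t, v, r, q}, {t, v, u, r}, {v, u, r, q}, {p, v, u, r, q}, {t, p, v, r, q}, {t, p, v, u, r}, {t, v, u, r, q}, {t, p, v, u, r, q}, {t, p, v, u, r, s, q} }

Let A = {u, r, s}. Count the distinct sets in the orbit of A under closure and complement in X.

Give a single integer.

10

complement {t, p, v, q}; its interior {t, p, v}; cl(A) = X∖{t, p, v} = {u, r, s, q}
With k = closure, c = complement:
  1. A     = {u, r, s}
  2. kA    = {u, r, s, q}
  3. cA    = {t, p, v, q}
  4. ckA   = {t, p, v}
  5. kcA   = {t, p, v, u, s, q}
  6. kckA  = {t, p, v, u, s}
  7. ckcA  = {r}
  8. ckckA = {r, q}
  9. kckcA = {r, s, q}
  10. ckckcA = {t, p, v, u}
k, c of each give nothing new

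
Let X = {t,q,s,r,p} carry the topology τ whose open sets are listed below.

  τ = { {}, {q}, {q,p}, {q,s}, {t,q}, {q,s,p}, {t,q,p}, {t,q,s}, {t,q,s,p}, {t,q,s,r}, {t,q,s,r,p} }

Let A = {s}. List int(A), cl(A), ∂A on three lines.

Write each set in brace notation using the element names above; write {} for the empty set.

int(A) = {}
cl(A)  = {s,r}
∂A     = {s,r}

opens ⊆ A: {}; union → int = {}
complement {t,q,r,p}; its interior {t,q,p}; cl(A) = X∖{t,q,p} = {s,r}
boundary = {s,r} ∖ {} = {s,r}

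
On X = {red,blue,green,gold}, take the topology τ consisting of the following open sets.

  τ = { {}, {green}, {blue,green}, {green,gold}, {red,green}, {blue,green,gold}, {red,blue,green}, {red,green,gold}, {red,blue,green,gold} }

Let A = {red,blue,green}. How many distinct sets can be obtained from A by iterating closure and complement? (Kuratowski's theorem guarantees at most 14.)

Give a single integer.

closure: X∖int(X∖A) = X∖{} = {red,blue,green,gold}
Let k=closure and c=complement:
  1. A     = {red,blue,green}
  2. kA    = {red,blue,green,gold}
  3. cA    = {gold}
  4. ckA   = {}
— saturated at 4

4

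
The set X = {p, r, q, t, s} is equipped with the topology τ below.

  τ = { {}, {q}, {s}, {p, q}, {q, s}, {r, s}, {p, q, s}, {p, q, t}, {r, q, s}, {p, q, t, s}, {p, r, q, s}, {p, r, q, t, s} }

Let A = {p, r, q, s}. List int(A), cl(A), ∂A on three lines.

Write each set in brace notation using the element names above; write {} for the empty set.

open subsets of A: {}, {q}, {s}, {q, s}, {r, s}, {p, q}, {r, q, s}, {p, q, s}, {p, r, q, s}; so int(A) = {p, r, q, s}
closure: X∖int(X∖A) = X∖{} = {p, r, q, t, s}
∂A = {p, r, q, t, s} minus {p, r, q, s} = {t}

int(A) = {p, r, q, s}
cl(A)  = {p, r, q, t, s}
∂A     = {t}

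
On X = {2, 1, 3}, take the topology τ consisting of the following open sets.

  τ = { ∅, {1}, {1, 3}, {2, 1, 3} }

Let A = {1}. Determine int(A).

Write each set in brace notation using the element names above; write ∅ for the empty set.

{1}

opens ⊆ A: ∅, {1}; union → int = {1}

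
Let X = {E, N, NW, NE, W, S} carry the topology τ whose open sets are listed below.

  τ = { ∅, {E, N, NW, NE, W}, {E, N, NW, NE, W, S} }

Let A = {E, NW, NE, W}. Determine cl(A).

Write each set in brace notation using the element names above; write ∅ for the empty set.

complement {N, S}; its interior ∅; cl(A) = X∖∅ = {E, N, NW, NE, W, S}

{E, N, NW, NE, W, S}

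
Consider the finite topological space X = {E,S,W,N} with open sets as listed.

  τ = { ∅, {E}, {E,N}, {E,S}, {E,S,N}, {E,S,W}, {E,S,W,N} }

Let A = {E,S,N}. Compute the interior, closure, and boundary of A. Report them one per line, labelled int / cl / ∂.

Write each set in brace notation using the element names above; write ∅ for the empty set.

int(A) = {E,S,N}
cl(A)  = {E,S,W,N}
∂A     = {W}

U open, U⊆A: ∅, {E}, {E,S}, {E,N}, {E,S,N}. int(A) = ⋃ = {E,S,N}
X∖A={W}, int(X∖A)=∅, hence cl(A)={E,S,W,N}
∂A: remove int from cl → {W}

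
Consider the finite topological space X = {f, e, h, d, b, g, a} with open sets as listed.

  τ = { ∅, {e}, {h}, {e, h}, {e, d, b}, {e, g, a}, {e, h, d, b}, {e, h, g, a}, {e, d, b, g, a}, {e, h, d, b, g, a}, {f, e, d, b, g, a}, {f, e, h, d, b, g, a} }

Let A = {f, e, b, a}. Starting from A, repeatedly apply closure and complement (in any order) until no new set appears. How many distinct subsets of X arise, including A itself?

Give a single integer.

6

X∖A={h, d, g}, int(X∖A)={h}, hence cl(A)={f, e, d, b, g, a}
Orbit (k=closure, c=complement):
  1. A     = {f, e, b, a}
  2. kA    = {f, e, d, b, g, a}
  3. cA    = {h, d, g}
  4. ckA   = {h}
  5. kcA   = {f, h, d, b, g, a}
  6. ckcA  = {e}
(closed under both — stop)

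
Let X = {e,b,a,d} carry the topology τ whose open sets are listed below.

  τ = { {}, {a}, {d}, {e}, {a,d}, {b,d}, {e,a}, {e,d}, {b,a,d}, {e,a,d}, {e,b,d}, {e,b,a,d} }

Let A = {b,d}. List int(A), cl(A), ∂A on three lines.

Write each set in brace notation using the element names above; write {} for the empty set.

open subsets of A: {}, {d}, {b,d}; so int(A) = {b,d}
closure: X∖int(X∖A) = X∖{e,a} = {b,d}
∂A = {b,d} minus {b,d} = {}

int(A) = {b,d}
cl(A)  = {b,d}
∂A     = {}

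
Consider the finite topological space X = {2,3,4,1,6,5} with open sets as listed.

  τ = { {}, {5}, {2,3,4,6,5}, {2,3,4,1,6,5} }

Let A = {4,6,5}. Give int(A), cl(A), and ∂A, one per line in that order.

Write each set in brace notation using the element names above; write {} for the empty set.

open subsets of A: {}, {5}; so int(A) = {5}
closure: X∖int(X∖A) = X∖{} = {2,3,4,1,6,5}
∂A = {2,3,4,1,6,5} minus {5} = {2,3,4,1,6}

int(A) = {5}
cl(A)  = {2,3,4,1,6,5}
∂A     = {2,3,4,1,6}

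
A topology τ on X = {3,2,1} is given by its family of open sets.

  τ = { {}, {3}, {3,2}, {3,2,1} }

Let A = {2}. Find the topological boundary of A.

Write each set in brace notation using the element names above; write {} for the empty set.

{2,1}

opens ⊆ A: {}; union → int = {}
complement {3,1}; its interior {3}; cl(A) = X∖{3} = {2,1}
boundary = {2,1} ∖ {} = {2,1}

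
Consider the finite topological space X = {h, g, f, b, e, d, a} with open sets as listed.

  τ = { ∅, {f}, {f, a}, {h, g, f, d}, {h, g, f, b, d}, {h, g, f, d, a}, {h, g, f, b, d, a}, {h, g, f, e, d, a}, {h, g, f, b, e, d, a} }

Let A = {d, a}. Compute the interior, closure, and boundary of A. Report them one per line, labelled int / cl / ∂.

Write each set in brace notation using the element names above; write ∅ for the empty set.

int(A) = ∅
cl(A)  = {h, g, b, e, d, a}
∂A     = {h, g, b, e, d, a}

open subsets of A: ∅; so int(A) = ∅
closure: X∖int(X∖A) = X∖{f} = {h, g, b, e, d, a}
∂A = {h, g, b, e, d, a} minus ∅ = {h, g, b, e, d, a}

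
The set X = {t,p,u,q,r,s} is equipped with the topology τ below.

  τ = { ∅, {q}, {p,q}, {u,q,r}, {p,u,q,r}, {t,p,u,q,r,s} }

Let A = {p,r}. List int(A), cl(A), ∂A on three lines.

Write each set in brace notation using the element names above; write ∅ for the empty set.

opens ⊆ A: ∅; union → int = ∅
complement {t,u,q,s}; its interior {q}; cl(A) = X∖{q} = {t,p,u,r,s}
boundary = {t,p,u,r,s} ∖ ∅ = {t,p,u,r,s}

int(A) = ∅
cl(A)  = {t,p,u,r,s}
∂A     = {t,p,u,r,s}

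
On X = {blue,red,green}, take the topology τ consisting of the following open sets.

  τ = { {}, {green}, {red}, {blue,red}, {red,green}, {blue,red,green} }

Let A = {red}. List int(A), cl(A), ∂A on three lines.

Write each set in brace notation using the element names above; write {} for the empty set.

U open, U⊆A: {}, {red}. int(A) = ⋃ = {red}
X∖A={blue,green}, int(X∖A)={green}, hence cl(A)={blue,red}
∂A: remove int from cl → {blue}

int(A) = {red}
cl(A)  = {blue,red}
∂A     = {blue}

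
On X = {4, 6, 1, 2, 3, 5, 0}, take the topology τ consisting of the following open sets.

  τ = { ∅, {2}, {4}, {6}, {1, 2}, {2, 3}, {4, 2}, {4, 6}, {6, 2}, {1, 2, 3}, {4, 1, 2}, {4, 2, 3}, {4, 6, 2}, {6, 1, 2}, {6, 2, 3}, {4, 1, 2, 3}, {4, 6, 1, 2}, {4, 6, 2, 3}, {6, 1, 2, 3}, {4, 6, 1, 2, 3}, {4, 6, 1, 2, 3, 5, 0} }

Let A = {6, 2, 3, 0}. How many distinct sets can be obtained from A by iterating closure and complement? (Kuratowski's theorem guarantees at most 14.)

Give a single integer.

8

complement {4, 1, 5}; its interior {4}; cl(A) = X∖{4} = {6, 1, 2, 3, 5, 0}
With k = closure, c = complement:
  1. A     = {6, 2, 3, 0}
  2. kA    = {6, 1, 2, 3, 5, 0}
  3. cA    = {4, 1, 5}
  4. ckA   = {4}
  5. kcA   = {4, 1, 5, 0}
  6. kckA  = {4, 5, 0}
  7. ckcA  = {6, 2, 3}
  8. ckckA = {6, 1, 2, 3}
k, c of each give nothing new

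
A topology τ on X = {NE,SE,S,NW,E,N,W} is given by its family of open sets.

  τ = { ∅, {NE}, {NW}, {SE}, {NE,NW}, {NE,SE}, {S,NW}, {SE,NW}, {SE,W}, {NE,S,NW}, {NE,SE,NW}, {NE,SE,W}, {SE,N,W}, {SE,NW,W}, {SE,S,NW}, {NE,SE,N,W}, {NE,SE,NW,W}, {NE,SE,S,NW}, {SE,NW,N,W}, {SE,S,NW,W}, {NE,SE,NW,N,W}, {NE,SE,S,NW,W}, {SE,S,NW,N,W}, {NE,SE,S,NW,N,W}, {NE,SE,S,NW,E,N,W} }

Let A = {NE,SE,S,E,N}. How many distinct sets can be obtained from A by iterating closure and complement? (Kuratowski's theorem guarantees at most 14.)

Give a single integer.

10

cl via duality: int({NW,W}) = {NW}, so X∖{NW} = {NE,SE,S,E,N,W}
Write k for closure, c for complement:
  1. A     = {NE,SE,S,E,N}
  2. kA    = {NE,SE,S,E,N,W}
  3. cA    = {NW,W}
  4. ckA   = {NW}
  5. kcA   = {S,NW,E,N,W}
  6. kckA  = {S,NW,E}
  7. ckcA  = {NE,SE}
  8. ckckA = {NE,SE,N,W}
  9. kckcA = {NE,SE,E,N,W}
  10. ckckcA = {S,NW}
applying k or c yields no new set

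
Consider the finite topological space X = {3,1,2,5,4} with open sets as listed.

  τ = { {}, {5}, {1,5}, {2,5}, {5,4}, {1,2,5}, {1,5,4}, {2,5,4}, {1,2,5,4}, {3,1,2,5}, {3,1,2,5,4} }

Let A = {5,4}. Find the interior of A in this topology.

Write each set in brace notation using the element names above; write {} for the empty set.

{5,4}

U open, U⊆A: {}, {5}, {5,4}. int(A) = ⋃ = {5,4}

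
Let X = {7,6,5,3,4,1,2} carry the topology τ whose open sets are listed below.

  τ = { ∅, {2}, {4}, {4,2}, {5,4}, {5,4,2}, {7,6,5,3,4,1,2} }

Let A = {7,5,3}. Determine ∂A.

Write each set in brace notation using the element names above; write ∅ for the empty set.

{7,6,5,3,1}

interior: largest open inside A is ∅ (from ∅)
cl via duality: int({6,4,1,2}) = {4,2}, so X∖{4,2} = {7,6,5,3,1}
cl∖int = {7,6,5,3,1}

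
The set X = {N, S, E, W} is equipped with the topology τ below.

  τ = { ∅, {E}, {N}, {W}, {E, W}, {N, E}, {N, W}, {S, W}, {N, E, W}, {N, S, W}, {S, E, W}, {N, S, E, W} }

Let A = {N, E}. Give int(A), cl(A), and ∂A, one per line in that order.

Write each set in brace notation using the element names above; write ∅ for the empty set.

int(A) = {N, E}
cl(A)  = {N, E}
∂A     = ∅

open subsets of A: ∅, {N}, {E}, {N, E}; so int(A) = {N, E}
closure: X∖int(X∖A) = X∖{S, W} = {N, E}
∂A = {N, E} minus {N, E} = ∅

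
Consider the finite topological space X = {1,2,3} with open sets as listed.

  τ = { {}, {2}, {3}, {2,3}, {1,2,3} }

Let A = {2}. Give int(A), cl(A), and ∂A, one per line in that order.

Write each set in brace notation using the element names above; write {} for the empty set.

interior: largest open inside A is {2} (from {}, {2})
cl via duality: int({1,3}) = {3}, so X∖{3} = {1,2}
cl∖int = {1}

int(A) = {2}
cl(A)  = {1,2}
∂A     = {1}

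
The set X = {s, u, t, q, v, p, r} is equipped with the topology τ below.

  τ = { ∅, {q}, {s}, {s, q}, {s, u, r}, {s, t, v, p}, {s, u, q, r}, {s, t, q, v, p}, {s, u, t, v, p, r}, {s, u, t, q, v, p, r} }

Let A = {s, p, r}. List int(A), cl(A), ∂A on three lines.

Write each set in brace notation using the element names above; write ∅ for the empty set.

interior: largest open inside A is {s} (from ∅, {s})
cl via duality: int({u, t, q, v}) = {q}, so X∖{q} = {s, u, t, v, p, r}
cl∖int = {u, t, v, p, r}

int(A) = {s}
cl(A)  = {s, u, t, v, p, r}
∂A     = {u, t, v, p, r}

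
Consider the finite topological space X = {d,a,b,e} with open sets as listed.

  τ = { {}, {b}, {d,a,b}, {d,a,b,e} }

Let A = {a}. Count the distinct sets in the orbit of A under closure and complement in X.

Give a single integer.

X∖A={d,b,e}, int(X∖A)={b}, hence cl(A)={d,a,e}
Orbit (k=closure, c=complement):
  1. A     = {a}
  2. kA    = {d,a,e}
  3. cA    = {d,b,e}
  4. ckA   = {b}
  5. kcA   = {d,a,b,e}
  6. ckcA  = {}
(closed under both — stop)

6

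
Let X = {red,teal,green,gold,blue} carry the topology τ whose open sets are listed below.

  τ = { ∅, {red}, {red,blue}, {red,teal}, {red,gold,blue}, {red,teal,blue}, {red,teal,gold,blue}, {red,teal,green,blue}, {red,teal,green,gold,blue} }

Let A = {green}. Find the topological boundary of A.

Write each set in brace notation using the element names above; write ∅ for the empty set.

{green}

opens ⊆ A: ∅; union → int = ∅
complement {red,teal,gold,blue}; its interior {red,teal,gold,blue}; cl(A) = X∖{red,teal,gold,blue} = {green}
boundary = {green} ∖ ∅ = {green}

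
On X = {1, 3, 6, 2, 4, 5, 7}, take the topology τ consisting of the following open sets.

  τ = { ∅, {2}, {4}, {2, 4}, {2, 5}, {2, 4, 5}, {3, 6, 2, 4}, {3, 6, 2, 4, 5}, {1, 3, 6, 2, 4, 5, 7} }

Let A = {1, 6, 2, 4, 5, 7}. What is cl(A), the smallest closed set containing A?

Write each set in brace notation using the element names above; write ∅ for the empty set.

cl via duality: int({3}) = ∅, so X∖∅ = {1, 3, 6, 2, 4, 5, 7}

{1, 3, 6, 2, 4, 5, 7}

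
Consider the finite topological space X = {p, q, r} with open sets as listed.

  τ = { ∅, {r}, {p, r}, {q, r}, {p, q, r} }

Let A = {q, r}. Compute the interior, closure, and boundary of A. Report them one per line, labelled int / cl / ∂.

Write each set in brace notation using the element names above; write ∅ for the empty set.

int(A) = {q, r}
cl(A)  = {p, q, r}
∂A     = {p}

opens ⊆ A: ∅, {r}, {q, r}; union → int = {q, r}
complement {p}; its interior ∅; cl(A) = X∖∅ = {p, q, r}
boundary = {p, q, r} ∖ {q, r} = {p}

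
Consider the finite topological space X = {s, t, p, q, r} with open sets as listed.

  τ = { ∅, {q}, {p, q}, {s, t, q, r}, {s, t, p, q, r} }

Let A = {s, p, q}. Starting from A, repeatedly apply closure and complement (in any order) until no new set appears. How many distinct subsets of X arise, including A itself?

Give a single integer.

cl via duality: int({t, r}) = ∅, so X∖∅ = {s, t, p, q, r}
Write k for closure, c for complement:
  1. A     = {s, p, q}
  2. kA    = {s, t, p, q, r}
  3. cA    = {t, r}
  4. ckA   = ∅
  5. kcA   = {s, t, r}
  6. ckcA  = {p, q}
applying k or c yields no new set

6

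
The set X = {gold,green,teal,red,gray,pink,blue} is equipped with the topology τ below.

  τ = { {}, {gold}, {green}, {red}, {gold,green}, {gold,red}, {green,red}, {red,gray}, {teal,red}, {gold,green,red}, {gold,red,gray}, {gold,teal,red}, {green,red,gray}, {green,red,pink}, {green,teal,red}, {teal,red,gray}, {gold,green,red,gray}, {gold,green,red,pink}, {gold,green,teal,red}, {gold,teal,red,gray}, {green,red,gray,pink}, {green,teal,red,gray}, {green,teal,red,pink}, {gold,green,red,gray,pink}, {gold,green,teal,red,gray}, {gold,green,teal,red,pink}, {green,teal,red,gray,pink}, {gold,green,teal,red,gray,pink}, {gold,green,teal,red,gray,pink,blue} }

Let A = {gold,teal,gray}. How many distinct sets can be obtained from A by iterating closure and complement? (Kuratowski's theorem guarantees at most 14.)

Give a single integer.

cl via duality: int({green,red,pink,blue}) = {green,red,pink}, so X∖{green,red,pink} = {gold,teal,gray,blue}
Write k for closure, c for complement:
  1. A     = {gold,teal,gray}
  2. kA    = {gold,teal,gray,blue}
  3. cA    = {green,red,pink,blue}
  4. ckA   = {green,red,pink}
  5. kcA   = {green,teal,red,gray,pink,blue}
  6. ckcA  = {gold}
  7. kckcA = {gold,blue}
  8. ckckcA = {green,teal,red,gray,pink}
applying k or c yields no new set

8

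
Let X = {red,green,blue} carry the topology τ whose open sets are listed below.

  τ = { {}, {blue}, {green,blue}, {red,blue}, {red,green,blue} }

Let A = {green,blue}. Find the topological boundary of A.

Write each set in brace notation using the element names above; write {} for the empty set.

interior: largest open inside A is {green,blue} (from {}, {blue}, {green,blue})
cl via duality: int({red}) = {}, so X∖{} = {red,green,blue}
cl∖int = {red}

{red}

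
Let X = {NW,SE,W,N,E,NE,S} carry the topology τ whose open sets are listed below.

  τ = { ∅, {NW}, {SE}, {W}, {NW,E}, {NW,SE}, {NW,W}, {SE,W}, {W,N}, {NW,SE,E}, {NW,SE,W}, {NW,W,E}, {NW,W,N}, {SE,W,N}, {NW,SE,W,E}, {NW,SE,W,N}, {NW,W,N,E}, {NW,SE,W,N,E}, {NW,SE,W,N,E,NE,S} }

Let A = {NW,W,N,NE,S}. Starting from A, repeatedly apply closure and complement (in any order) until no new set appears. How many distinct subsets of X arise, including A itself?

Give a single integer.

cl via duality: int({SE,E}) = {SE}, so X∖{SE} = {NW,W,N,E,NE,S}
Write k for closure, c for complement:
  1. A     = {NW,W,N,NE,S}
  2. kA    = {NW,W,N,E,NE,S}
  3. cA    = {SE,E}
  4. ckA   = {SE}
  5. kcA   = {SE,E,NE,S}
  6. kckA  = {SE,NE,S}
  7. ckcA  = {NW,W,N}
  8. ckckA = {NW,W,N,E}
applying k or c yields no new set

8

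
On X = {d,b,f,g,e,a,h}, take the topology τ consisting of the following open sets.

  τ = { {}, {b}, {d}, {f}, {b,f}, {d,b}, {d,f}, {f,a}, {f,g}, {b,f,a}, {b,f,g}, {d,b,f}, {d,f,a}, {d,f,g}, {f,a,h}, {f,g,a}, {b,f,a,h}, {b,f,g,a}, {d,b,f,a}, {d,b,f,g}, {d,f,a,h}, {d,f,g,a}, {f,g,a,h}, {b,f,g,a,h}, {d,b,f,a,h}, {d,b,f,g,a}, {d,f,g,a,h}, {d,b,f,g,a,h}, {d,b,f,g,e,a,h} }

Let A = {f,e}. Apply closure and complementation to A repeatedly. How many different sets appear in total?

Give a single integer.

8

closure: X∖int(X∖A) = X∖{d,b} = {f,g,e,a,h}
Let k=closure and c=complement:
  1. A     = {f,e}
  2. kA    = {f,g,e,a,h}
  3. cA    = {d,b,g,a,h}
  4. ckA   = {d,b}
  5. kcA   = {d,b,g,e,a,h}
  6. kckA  = {d,b,e}
  7. ckcA  = {f}
  8. ckckA = {f,g,a,h}
— saturated at 8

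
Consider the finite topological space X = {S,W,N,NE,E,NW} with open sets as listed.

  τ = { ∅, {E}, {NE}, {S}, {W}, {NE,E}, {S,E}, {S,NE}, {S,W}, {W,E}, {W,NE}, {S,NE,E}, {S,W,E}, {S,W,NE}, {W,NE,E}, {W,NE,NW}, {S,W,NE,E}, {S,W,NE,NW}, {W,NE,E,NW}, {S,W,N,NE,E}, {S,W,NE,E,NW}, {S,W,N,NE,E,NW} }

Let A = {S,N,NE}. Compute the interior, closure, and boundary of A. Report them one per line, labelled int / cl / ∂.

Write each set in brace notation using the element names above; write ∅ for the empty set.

interior: largest open inside A is {S,NE} (from ∅, {S}, {NE}, {S,NE})
cl via duality: int({W,E,NW}) = {W,E}, so X∖{W,E} = {S,N,NE,NW}
cl∖int = {N,NW}

int(A) = {S,NE}
cl(A)  = {S,N,NE,NW}
∂A     = {N,NW}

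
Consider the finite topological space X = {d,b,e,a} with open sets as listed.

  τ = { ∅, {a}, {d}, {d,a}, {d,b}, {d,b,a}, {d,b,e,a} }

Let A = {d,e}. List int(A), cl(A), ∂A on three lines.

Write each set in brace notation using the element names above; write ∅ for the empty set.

int(A) = {d}
cl(A)  = {d,b,e}
∂A     = {b,e}

opens ⊆ A: ∅, {d}; union → int = {d}
complement {b,a}; its interior {a}; cl(A) = X∖{a} = {d,b,e}
boundary = {d,b,e} ∖ {d} = {b,e}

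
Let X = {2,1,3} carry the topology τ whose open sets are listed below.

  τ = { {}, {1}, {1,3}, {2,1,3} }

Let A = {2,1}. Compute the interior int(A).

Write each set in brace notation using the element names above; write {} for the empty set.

{1}

U open, U⊆A: {}, {1}. int(A) = ⋃ = {1}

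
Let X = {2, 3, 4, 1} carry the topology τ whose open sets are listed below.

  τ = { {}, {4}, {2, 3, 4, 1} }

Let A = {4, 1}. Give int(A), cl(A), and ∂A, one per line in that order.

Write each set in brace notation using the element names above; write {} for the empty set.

int(A) = {4}
cl(A)  = {2, 3, 4, 1}
∂A     = {2, 3, 1}

U open, U⊆A: {}, {4}. int(A) = ⋃ = {4}
X∖A={2, 3}, int(X∖A)={}, hence cl(A)={2, 3, 4, 1}
∂A: remove int from cl → {2, 3, 1}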